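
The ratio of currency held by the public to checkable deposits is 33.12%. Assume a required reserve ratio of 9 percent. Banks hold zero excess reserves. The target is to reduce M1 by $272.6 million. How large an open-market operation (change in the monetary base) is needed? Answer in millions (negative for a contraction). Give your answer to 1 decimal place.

The money multiplier is m = (1 + c) / (rr + c) = (1 + 0.3312) / (0.09 + 0.3312) ≈ 3.16049.
ΔMB = ΔM / m = (−272.6) / 3.16049 ≈ -86.2524 million.

-86.3 million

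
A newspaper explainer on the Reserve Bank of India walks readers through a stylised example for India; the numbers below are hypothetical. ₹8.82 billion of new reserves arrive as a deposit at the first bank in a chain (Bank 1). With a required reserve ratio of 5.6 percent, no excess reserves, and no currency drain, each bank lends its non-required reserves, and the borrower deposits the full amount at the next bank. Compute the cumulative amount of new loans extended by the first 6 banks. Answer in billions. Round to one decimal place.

Bank i lends (1 − rr)^i of the original deposit: Bank 1 lends 8.82·0.9440 ≈ 8.3261, Bank 2 lends 8.82·0.9440² ≈ 7.8598, and so on.
Summing a geometric series: total = 8.82·[0.9440·(1 − 0.9440^6) / (1 − 0.9440)] ≈ 43.4633 billion.

₹43.5 billion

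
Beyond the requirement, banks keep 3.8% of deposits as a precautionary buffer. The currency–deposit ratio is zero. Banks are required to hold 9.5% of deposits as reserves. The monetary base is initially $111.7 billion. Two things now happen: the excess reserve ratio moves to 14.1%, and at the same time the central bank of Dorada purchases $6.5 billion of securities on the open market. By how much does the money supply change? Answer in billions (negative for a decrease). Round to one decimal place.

-339.0 billion

Before: m₁ = 1 / (0.095 + 0.038) ≈ 7.51880, MB₁ = 111.7, so M₁ = 7.51880 × 111.7 ≈ 839.85 billion.
After: m₂ = 1 / (0.095 + 0.141) ≈ 4.23729, MB₂ = 111.7 + 6.5 = 118.2, so M₂ = 4.23729 × 118.2 ≈ 500.8477 billion.
ΔM = M₂ − M₁ = 500.8477 − 839.85 = -339.0023 billion.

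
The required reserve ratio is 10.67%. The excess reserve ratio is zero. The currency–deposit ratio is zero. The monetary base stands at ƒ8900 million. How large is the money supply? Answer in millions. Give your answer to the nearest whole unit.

ƒ83411 million

With no currency drain or excess reserves, the money multiplier is m = 1/rr = 1/0.1067 ≈ 9.37207.
Money supply M = m × MB = 9.37207 × 8900 = 83411.423 million.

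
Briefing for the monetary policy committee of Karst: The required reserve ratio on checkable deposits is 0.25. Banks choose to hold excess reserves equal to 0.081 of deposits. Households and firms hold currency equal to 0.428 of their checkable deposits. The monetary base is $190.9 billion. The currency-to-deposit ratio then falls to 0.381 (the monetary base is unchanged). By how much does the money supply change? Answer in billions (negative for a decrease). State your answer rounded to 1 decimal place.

Initially m₁ = (1 + 0.428) / (0.25 + 0.081 + 0.428) ≈ 1.88142, so M₁ = 1.88142 × 190.9 ≈ 359.1631 billion.
After the change m₂ = (1 + 0.381) / (0.25 + 0.081 + 0.381) ≈ 1.93961, so M₂ = 1.93961 × 190.9 ≈ 370.2715 billion.
ΔM = M₂ − M₁ = 370.2715 − 359.1631 = 11.1084 billion.

$11.1 billion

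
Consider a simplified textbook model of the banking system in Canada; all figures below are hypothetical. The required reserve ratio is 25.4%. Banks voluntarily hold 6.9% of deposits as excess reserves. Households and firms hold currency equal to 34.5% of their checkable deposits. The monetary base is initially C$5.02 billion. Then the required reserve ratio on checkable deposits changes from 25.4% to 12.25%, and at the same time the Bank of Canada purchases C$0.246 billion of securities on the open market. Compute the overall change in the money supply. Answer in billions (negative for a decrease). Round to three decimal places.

Before: m₁ = (1 + 0.345) / (0.254 + 0.069 + 0.345) ≈ 2.01347, MB₁ = 5.02, so M₁ = 2.01347 × 5.02 ≈ 10.1076 billion.
After: m₂ = (1 + 0.345) / (0.1225 + 0.069 + 0.345) ≈ 2.50699, MB₂ = 5.02 + 0.246 = 5.266, so M₂ = 2.50699 × 5.266 ≈ 13.2018 billion.
ΔM = M₂ − M₁ = 13.2018 − 10.1076 = 3.0942 billion.

C$3.094 billion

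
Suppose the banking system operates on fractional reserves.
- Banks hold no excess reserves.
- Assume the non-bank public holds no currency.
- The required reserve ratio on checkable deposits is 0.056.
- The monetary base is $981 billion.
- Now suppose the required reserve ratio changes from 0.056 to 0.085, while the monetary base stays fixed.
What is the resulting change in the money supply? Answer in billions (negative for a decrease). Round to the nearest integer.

-5977 billion

Initially m₁ = 1 / (0.056) ≈ 17.8571, so M₁ = 17.8571 × 981 = 17517.8151 billion.
After the change m₂ = 1 / (0.085) ≈ 11.7647, so M₂ = 11.7647 × 981 = 11541.1707 billion.
ΔM = M₂ − M₁ = 11541.1707 − 17517.8151 = -5976.6444 billion.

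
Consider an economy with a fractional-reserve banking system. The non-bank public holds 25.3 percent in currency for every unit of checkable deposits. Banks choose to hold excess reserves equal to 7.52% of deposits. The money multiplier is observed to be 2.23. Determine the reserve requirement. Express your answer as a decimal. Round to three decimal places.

Using m = 2.23. Since m = (1 + c)/(c + rr + e), the denominator satisfies c + rr + e = (1 + c)/m = (1 + 0.253) / 2.23 ≈ 0.561883.
With c = 0.253 and e = 0.0752, the reserve requirement is 0.561883 − 0.253 − 0.0752 = 0.233683.

0.234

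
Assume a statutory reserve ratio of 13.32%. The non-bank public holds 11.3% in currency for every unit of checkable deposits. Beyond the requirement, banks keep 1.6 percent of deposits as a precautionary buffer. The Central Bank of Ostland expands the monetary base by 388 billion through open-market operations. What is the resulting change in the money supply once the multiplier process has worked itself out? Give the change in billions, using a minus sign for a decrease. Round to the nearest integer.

1647 billion

The money multiplier is m = (1 + c) / (rr + e + c) = (1 + 0.113) / (0.1332 + 0.016 + 0.113) ≈ 4.2449.
The purchase adds 388 billion of base, so ΔM = m × ΔMB = 4.2449 × (+388) = 1647.0212 billion.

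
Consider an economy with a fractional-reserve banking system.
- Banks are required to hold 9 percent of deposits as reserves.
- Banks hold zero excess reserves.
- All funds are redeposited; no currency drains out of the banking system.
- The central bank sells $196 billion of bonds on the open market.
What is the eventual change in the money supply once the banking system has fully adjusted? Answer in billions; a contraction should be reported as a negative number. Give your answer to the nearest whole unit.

-2178 billion

The simple money multiplier is m = 1/rr = 1/0.09 ≈ 11.1111.
An open-market sale reduces the monetary base by 196 billion, so ΔM = m × ΔMB = 11.1111 × (−196) = -2177.7756 billion.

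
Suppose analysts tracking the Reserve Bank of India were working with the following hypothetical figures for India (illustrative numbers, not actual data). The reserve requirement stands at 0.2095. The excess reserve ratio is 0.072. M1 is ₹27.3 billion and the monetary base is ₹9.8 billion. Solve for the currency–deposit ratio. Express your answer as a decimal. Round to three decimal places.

Using m = M/MB = 27.3/9.8 ≈ 2.785714. From m = (1 + c)/(c + rr + e), rearranging gives 1 + c = m·(c + rr + e), so c·(1 − m) = m·(rr + e) − 1.
Hence c = [m·(rr + e) − 1]/(1 − m) = [2.785714 × (0.2095 + 0.072) − 1] / (1 − 2.785714) ≈ 0.120860.

0.121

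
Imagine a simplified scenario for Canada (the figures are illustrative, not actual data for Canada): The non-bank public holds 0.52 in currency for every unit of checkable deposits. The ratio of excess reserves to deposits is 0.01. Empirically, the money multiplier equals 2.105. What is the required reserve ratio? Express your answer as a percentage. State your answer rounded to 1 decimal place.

19.2%

Using m = 2.105. Since m = (1 + c)/(c + rr + e), the denominator satisfies c + rr + e = (1 + c)/m = (1 + 0.52) / 2.105 ≈ 0.722090.
With c = 0.52 and e = 0.01, the required reserve ratio is 0.722090 − 0.52 − 0.01 = 0.19209.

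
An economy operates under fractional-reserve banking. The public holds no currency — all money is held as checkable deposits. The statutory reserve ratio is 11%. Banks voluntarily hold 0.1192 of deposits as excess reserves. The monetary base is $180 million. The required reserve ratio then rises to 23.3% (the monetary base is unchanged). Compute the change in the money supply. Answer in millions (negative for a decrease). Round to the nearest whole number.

Initially m₁ = 1 / (0.11 + 0.1192) ≈ 4.3630, so M₁ = 4.3630 × 180 = 785.34 million.
After the change m₂ = 1 / (0.233 + 0.1192) ≈ 2.8393, so M₂ = 2.8393 × 180 = 511.074 million.
ΔM = M₂ − M₁ = 511.074 − 785.34 = -274.266 million.

-274 million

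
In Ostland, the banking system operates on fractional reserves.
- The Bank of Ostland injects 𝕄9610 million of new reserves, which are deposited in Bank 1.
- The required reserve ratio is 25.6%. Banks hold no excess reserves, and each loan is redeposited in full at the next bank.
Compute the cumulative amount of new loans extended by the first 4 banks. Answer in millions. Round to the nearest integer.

𝕄19372 million

Bank i lends (1 − rr)^i of the original deposit: Bank 1 lends 9610·0.7440 = 7149.8400, Bank 2 lends 9610·0.7440² ≈ 5319.4810, and so on.
Summing a geometric series: total = 9610·[0.7440·(1 − 0.7440^4) / (1 − 0.7440)] ≈ 19371.5390 million.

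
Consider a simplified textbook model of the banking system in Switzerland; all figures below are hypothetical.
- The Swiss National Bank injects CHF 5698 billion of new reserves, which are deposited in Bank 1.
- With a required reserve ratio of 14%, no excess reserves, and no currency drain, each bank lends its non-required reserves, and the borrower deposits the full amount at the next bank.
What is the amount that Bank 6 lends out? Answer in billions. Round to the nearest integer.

CHF 2305 billion

Each bank lends a fraction (1 − rr) = 0.8600 of the deposit it receives, so Bank 6 receives 5698·0.8600^5 and lends 5698·0.8600^6 ≈ 2305.2241 billion.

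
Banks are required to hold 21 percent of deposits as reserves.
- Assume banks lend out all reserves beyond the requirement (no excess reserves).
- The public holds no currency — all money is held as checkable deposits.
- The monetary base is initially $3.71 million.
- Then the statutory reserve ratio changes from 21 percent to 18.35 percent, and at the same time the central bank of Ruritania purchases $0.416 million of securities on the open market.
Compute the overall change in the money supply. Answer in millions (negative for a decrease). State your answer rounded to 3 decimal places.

$4.818 million

Before: m₁ = 1 / (0.21) ≈ 4.76190, MB₁ = 3.71, so M₁ = 4.76190 × 3.71 ≈ 17.6666 million.
After: m₂ = 1 / (0.1835) ≈ 5.44959, MB₂ = 3.71 + 0.416 = 4.126, so M₂ = 5.44959 × 4.126 ≈ 22.485 million.
ΔM = M₂ − M₁ = 22.485 − 17.6666 = 4.8184 million.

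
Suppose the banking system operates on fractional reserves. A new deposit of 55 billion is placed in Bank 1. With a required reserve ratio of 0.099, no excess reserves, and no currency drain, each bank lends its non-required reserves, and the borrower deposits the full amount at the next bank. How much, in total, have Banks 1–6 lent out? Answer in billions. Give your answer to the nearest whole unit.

Bank i lends (1 − rr)^i of the original deposit: Bank 1 lends 55·0.9010 = 49.5550, Bank 2 lends 55·0.9010² ≈ 44.6491, and so on.
Summing a geometric series: total = 55·[0.9010·(1 − 0.9010^6) / (1 − 0.9010)] ≈ 232.7614 billion.

233 billion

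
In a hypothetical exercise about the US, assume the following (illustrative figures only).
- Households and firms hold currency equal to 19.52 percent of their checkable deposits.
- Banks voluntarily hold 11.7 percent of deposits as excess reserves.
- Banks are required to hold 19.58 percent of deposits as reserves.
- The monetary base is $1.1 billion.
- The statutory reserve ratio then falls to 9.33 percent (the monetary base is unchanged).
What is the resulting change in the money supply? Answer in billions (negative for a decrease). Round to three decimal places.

Initially m₁ = (1 + 0.1952) / (0.1958 + 0.117 + 0.1952) ≈ 2.35276, so M₁ = 2.35276 × 1.1 ≈ 2.588 billion.
After the change m₂ = (1 + 0.1952) / (0.0933 + 0.117 + 0.1952) ≈ 2.94747, so M₂ = 2.94747 × 1.1 ≈ 3.2422 billion.
ΔM = M₂ − M₁ = 3.2422 − 2.588 = 0.6542 billion.

$0.654 billion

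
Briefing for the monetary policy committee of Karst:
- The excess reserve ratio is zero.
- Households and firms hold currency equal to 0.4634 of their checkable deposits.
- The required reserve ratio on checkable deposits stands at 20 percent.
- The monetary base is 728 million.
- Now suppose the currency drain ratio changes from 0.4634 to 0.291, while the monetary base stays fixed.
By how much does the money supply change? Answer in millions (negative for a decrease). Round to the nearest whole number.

308 million

Initially m₁ = (1 + 0.4634) / (0.2 + 0.4634) ≈ 2.2059, so M₁ = 2.2059 × 728 = 1605.8952 million.
After the change m₂ = (1 + 0.291) / (0.2 + 0.291) ≈ 2.6293, so M₂ = 2.6293 × 728 = 1914.1304 million.
ΔM = M₂ − M₁ = 1914.1304 − 1605.8952 = 308.2352 million.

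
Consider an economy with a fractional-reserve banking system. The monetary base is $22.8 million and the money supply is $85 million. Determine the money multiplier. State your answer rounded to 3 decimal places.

The money multiplier is m = M / MB = 85 / 22.8 ≈ 3.72807.

3.728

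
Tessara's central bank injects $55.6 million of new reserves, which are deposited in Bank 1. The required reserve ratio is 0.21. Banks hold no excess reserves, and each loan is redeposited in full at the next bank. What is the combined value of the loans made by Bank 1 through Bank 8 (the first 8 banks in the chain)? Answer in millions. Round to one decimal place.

Bank i lends (1 − rr)^i of the original deposit: Bank 1 lends 55.6·0.7900 = 43.9240, Bank 2 lends 55.6·0.7900² ≈ 34.7000, and so on.
Summing a geometric series: total = 55.6·[0.7900·(1 − 0.7900^8) / (1 − 0.7900)] ≈ 177.4298 million.

$177.4 million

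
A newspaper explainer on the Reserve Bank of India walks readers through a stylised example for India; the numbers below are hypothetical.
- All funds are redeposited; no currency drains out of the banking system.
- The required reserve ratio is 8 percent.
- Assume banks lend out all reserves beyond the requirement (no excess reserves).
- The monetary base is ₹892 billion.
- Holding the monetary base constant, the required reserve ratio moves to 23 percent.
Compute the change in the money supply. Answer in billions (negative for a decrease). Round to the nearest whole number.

-7272 billion

Initially m₁ = 1 / (0.08) = 12.5, so M₁ = 12.5 × 892 = 11150 billion.
After the change m₂ = 1 / (0.23) ≈ 4.3478, so M₂ = 4.3478 × 892 = 3878.2376 billion.
ΔM = M₂ − M₁ = 3878.2376 − 11150 = -7271.7624 billion.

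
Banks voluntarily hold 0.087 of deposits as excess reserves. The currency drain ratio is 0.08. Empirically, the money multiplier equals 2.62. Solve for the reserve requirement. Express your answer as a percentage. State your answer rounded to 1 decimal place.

Using m = 2.62. Since m = (1 + c)/(c + rr + e), the denominator satisfies c + rr + e = (1 + c)/m = (1 + 0.08) / 2.62 ≈ 0.412214.
With c = 0.08 and e = 0.087, the reserve requirement is 0.412214 − 0.08 − 0.087 = 0.245214.

24.5%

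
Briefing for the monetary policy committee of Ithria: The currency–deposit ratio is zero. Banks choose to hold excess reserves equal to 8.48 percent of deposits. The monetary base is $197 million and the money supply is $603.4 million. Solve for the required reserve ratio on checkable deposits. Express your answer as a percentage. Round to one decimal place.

24.2%

Using m = M/MB = 603.4/197 ≈ 3.062944. Since m = (1 + c)/(c + rr + e), the denominator satisfies c + rr + e = (1 + c)/m = (1 + 0) / 3.062944 ≈ 0.326483.
With c = 0 and e = 0.0848, the required reserve ratio on checkable deposits is 0.326483 − 0 − 0.0848 = 0.241683.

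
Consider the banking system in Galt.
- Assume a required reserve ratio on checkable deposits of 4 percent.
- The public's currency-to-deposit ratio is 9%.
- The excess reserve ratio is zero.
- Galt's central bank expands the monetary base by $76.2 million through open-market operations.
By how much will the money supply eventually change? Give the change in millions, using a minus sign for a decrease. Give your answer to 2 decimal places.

$638.91 million

The money multiplier is m = (1 + c) / (rr + c) = (1 + 0.09) / (0.04 + 0.09) ≈ 8.38462.
The purchase adds 76.2 million of base, so ΔM = m × ΔMB = 8.38462 × (+76.2) ≈ 638.908 million.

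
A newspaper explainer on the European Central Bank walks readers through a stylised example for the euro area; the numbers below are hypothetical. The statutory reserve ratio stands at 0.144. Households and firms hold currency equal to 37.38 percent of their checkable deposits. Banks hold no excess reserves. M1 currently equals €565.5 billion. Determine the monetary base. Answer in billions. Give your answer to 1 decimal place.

The money multiplier is m = (1 + c) / (rr + c) = (1 + 0.3738) / (0.144 + 0.3738) ≈ 2.65315.
MB = M / m = 565.5 / 2.65315 ≈ 213.1429 billion.

€213.1 billion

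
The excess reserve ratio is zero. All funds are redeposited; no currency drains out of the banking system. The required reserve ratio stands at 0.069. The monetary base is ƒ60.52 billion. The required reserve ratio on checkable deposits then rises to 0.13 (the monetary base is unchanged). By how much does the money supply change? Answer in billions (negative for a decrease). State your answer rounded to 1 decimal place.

Initially m₁ = 1 / (0.069) ≈ 14.4928, so M₁ = 14.4928 × 60.52 ≈ 877.1043 billion.
After the change m₂ = 1 / (0.13) ≈ 7.6923, so M₂ = 7.6923 × 60.52 ≈ 465.538 billion.
ΔM = M₂ − M₁ = 465.538 − 877.1043 = -411.5663 billion.

-411.6 billion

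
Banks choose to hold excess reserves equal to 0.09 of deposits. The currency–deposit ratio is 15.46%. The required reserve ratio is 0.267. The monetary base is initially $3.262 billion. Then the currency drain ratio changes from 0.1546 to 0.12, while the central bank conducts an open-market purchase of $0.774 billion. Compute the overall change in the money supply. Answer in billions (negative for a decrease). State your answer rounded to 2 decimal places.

$2.11 billion

Before: m₁ = (1 + 0.1546) / (0.267 + 0.09 + 0.1546) ≈ 2.2568, MB₁ = 3.262, so M₁ = 2.2568 × 3.262 ≈ 7.3617 billion.
After: m₂ = (1 + 0.12) / (0.267 + 0.09 + 0.12) ≈ 2.3480, MB₂ = 3.262 + 0.774 = 4.036, so M₂ = 2.3480 × 4.036 ≈ 9.4765 billion.
ΔM = M₂ − M₁ = 9.4765 − 7.3617 = 2.1148 billion.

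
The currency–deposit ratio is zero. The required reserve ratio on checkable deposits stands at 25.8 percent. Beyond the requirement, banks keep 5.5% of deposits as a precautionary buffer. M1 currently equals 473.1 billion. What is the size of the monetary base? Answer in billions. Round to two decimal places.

The money multiplier is m = 1 / (rr + e) = 1 / (0.258 + 0.055) ≈ 3.194888.
MB = M / m = 473.1 / 3.194888 ≈ 148.0803 billion.

148.08 billion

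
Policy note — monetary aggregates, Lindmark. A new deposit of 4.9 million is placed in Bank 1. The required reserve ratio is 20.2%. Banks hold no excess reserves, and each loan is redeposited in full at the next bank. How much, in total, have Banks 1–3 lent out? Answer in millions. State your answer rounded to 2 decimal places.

Bank i lends (1 − rr)^i of the original deposit: Bank 1 lends 4.9·0.7980 = 3.9102, Bank 2 lends 4.9·0.7980² ≈ 3.1203, and so on.
Summing a geometric series: total = 4.9·[0.7980·(1 − 0.7980^3) / (1 − 0.7980)] ≈ 9.5206 million.

9.52 million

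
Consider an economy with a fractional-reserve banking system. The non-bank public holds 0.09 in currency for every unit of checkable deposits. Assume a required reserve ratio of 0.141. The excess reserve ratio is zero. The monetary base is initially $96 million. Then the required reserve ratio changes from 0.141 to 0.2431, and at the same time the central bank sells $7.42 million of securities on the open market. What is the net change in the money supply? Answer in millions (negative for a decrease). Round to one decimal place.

-163.1 million

Before: m₁ = (1 + 0.09) / (0.141 + 0.09) ≈ 4.7186, MB₁ = 96, so M₁ = 4.7186 × 96 = 452.9856 million.
After: m₂ = (1 + 0.09) / (0.2431 + 0.09) ≈ 3.2723, MB₂ = 96 − 7.42 = 88.58, so M₂ = 3.2723 × 88.58 ≈ 289.8603 million.
ΔM = M₂ − M₁ = 289.8603 − 452.9856 = -163.1253 million.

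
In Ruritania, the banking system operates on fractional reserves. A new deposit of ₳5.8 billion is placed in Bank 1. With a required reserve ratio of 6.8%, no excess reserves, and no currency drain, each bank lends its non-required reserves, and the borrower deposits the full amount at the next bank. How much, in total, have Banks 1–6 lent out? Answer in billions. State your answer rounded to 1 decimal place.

Bank i lends (1 − rr)^i of the original deposit: Bank 1 lends 5.8·0.9320 = 5.4056, Bank 2 lends 5.8·0.9320² ≈ 5.0380, and so on.
Summing a geometric series: total = 5.8·[0.9320·(1 − 0.9320^6) / (1 − 0.9320)] ≈ 27.3950 billion.

₳27.4 billion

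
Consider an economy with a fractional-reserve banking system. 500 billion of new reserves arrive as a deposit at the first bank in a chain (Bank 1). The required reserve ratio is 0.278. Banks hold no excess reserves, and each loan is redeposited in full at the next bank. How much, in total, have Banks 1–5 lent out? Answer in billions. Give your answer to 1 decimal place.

Bank i lends (1 − rr)^i of the original deposit: Bank 1 lends 500·0.7220 = 361.0000, Bank 2 lends 500·0.7220² = 260.6420, and so on.
Summing a geometric series: total = 500·[0.7220·(1 − 0.7220^5) / (1 − 0.7220)] ≈ 1043.7911 billion.

1043.8 billion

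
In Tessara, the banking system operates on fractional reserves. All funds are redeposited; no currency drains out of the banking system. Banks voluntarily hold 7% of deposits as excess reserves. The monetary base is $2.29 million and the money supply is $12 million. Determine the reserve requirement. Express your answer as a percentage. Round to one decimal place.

Using m = M/MB = 12/2.29 ≈ 5.240175. Since m = (1 + c)/(c + rr + e), the denominator satisfies c + rr + e = (1 + c)/m = (1 + 0) / 5.240175 ≈ 0.190833.
With c = 0 and e = 0.07, the reserve requirement is 0.190833 − 0 − 0.07 = 0.120833.

12.1%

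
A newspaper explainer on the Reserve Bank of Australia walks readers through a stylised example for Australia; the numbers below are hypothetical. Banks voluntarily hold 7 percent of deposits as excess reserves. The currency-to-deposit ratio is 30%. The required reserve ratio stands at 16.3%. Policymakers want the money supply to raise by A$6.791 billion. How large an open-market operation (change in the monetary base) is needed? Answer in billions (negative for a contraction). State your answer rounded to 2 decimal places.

The money multiplier is m = (1 + c) / (rr + e + c) = (1 + 0.3) / (0.163 + 0.07 + 0.3) ≈ 2.4390.
ΔMB = ΔM / m = (+6.791) / 2.4390 ≈ 2.7843 billion.

A$2.78 billion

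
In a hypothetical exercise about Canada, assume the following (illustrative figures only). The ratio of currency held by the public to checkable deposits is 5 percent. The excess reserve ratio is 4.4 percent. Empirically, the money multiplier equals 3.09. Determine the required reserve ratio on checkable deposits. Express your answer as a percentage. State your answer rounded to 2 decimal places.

24.58%

Using m = 3.09. Since m = (1 + c)/(c + rr + e), the denominator satisfies c + rr + e = (1 + c)/m = (1 + 0.05) / 3.09 ≈ 0.339806.
With c = 0.05 and e = 0.044, the required reserve ratio on checkable deposits is 0.339806 − 0.05 − 0.044 = 0.245806.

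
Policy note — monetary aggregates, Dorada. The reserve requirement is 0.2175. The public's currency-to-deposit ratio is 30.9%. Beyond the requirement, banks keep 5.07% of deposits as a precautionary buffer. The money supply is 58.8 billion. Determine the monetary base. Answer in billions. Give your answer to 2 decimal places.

25.93 billion

The money multiplier is m = (1 + c) / (rr + e + c) = (1 + 0.309) / (0.2175 + 0.0507 + 0.309) ≈ 2.26784.
MB = M / m = 58.8 / 2.26784 ≈ 25.9278 billion.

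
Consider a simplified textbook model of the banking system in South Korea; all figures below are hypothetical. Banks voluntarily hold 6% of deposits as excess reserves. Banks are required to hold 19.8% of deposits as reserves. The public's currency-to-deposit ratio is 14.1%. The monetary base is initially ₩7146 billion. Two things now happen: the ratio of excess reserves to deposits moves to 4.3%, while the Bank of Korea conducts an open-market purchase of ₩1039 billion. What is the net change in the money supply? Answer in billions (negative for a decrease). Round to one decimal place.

₩4012.8 billion

Before: m₁ = (1 + 0.141) / (0.198 + 0.06 + 0.141) ≈ 2.859649, MB₁ = 7146, so M₁ = 2.859649 × 7146 ≈ 20435.0518 billion.
After: m₂ = (1 + 0.141) / (0.198 + 0.043 + 0.141) ≈ 2.986911, MB₂ = 7146 + 1039 = 8185, so M₂ = 2.986911 × 8185 ≈ 24447.8665 billion.
ΔM = M₂ − M₁ = 24447.8665 − 20435.0518 = 4012.8147 billion.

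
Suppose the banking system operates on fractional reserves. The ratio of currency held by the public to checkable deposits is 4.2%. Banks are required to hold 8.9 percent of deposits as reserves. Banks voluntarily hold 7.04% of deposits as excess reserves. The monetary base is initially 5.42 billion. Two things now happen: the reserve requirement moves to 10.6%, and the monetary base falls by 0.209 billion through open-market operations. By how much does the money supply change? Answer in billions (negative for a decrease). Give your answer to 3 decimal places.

-3.180 billion

Before: m₁ = (1 + 0.042) / (0.089 + 0.0704 + 0.042) ≈ 5.17378, MB₁ = 5.42, so M₁ = 5.17378 × 5.42 ≈ 28.0419 billion.
After: m₂ = (1 + 0.042) / (0.106 + 0.0704 + 0.042) ≈ 4.77106, MB₂ = 5.42 − 0.209 = 5.211, so M₂ = 4.77106 × 5.211 ≈ 24.862 billion.
ΔM = M₂ − M₁ = 24.862 − 28.0419 = -3.1799 billion.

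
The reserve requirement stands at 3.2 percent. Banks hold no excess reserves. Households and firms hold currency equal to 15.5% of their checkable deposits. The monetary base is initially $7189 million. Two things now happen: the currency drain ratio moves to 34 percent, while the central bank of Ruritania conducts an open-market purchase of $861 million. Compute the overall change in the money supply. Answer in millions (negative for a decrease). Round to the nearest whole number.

Before: m₁ = (1 + 0.155) / (0.032 + 0.155) ≈ 6.17647, MB₁ = 7189, so M₁ = 6.17647 × 7189 ≈ 44402.6428 million.
After: m₂ = (1 + 0.34) / (0.032 + 0.34) ≈ 3.60215, MB₂ = 7189 + 861 = 8050, so M₂ = 3.60215 × 8050 = 28997.3075 million.
ΔM = M₂ − M₁ = 28997.3075 − 44402.6428 = -15405.3353 million.

-15405 million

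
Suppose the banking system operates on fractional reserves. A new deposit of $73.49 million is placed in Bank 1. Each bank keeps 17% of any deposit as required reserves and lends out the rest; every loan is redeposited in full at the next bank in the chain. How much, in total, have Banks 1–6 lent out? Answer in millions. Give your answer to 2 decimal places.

Bank i lends (1 − rr)^i of the original deposit: Bank 1 lends 73.49·0.8300 = 60.9967, Bank 2 lends 73.49·0.8300² ≈ 50.6273, and so on.
Summing a geometric series: total = 73.49·[0.8300·(1 − 0.8300^6) / (1 − 0.8300)] ≈ 241.4966 million.

$241.50 million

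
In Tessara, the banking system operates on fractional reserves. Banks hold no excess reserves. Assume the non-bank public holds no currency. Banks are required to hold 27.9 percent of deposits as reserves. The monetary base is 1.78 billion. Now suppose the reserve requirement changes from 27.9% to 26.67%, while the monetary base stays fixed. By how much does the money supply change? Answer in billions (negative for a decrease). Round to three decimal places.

Initially m₁ = 1 / (0.279) ≈ 3.58423, so M₁ = 3.58423 × 1.78 ≈ 6.3799 billion.
After the change m₂ = 1 / (0.2667) ≈ 3.74953, so M₂ = 3.74953 × 1.78 ≈ 6.6742 billion.
ΔM = M₂ − M₁ = 6.6742 − 6.3799 = 0.2943 billion.

0.294 billion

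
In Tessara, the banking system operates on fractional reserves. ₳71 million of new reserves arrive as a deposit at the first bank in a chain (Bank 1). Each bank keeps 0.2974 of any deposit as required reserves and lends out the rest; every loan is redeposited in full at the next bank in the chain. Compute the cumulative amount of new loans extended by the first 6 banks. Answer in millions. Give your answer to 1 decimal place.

Bank i lends (1 − rr)^i of the original deposit: Bank 1 lends 71·0.7026 = 49.8846, Bank 2 lends 71·0.7026² ≈ 35.0489, and so on.
Summing a geometric series: total = 71·[0.7026·(1 − 0.7026^6) / (1 − 0.7026)] ≈ 147.5579 million.

₳147.6 million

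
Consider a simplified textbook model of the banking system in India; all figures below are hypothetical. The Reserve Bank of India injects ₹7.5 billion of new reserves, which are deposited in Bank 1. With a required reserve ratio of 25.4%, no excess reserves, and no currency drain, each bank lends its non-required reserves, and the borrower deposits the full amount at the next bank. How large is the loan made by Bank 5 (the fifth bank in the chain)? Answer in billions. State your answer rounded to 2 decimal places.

Each bank lends a fraction (1 − rr) = 0.7460 of the deposit it receives, so Bank 5 receives 7.5·0.7460^4 and lends 7.5·0.7460^5 ≈ 1.7328 billion.

₹1.73 billion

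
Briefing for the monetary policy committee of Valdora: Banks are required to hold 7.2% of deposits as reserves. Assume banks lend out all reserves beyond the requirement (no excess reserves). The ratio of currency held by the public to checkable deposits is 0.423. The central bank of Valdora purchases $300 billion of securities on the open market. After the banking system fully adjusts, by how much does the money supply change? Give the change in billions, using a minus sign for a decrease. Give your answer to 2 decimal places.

$862.42 billion

The money multiplier is m = (1 + c) / (rr + c) = (1 + 0.423) / (0.072 + 0.423) ≈ 2.874747.
The purchase adds 300 billion of base, so ΔM = m × ΔMB = 2.874747 × (+300) = 862.4241 billion.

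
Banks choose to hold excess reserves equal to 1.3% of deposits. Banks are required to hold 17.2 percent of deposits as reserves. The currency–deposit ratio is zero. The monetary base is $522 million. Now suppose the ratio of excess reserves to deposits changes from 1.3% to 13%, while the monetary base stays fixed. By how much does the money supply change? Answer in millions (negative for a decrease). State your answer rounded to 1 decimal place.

Initially m₁ = 1 / (0.172 + 0.013) ≈ 5.40541, so M₁ = 5.40541 × 522 ≈ 2821.624 million.
After the change m₂ = 1 / (0.172 + 0.13) ≈ 3.31126, so M₂ = 3.31126 × 522 ≈ 1728.4777 million.
ΔM = M₂ − M₁ = 1728.4777 − 2821.624 = -1093.1463 million.

-1093.1 million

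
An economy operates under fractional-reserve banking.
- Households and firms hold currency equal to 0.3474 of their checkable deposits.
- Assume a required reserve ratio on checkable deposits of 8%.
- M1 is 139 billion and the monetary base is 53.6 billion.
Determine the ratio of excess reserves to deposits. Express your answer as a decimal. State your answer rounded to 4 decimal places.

Using m = M/MB = 139/53.6 ≈ 2.593284. Since m = (1 + c)/(c + rr + e), the denominator satisfies c + rr + e = (1 + c)/m = (1 + 0.3474) / 2.593284 ≈ 0.519573.
With c = 0.3474 and rr = 0.08, the ratio of excess reserves to deposits is 0.519573 − 0.3474 − 0.08 = 0.092173.

0.0922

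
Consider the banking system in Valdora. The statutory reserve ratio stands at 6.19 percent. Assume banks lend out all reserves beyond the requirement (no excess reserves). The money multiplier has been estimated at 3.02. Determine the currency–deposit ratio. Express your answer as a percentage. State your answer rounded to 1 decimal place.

40.3%

Using m = 3.02. From m = (1 + c)/(c + rr + e), rearranging gives 1 + c = m·(c + rr + e), so c·(1 − m) = m·(rr + e) − 1.
Hence c = [m·(rr + e) − 1]/(1 − m) = [3.02 × (0.0619 + 0) − 1] / (1 − 3.02) ≈ 0.402506.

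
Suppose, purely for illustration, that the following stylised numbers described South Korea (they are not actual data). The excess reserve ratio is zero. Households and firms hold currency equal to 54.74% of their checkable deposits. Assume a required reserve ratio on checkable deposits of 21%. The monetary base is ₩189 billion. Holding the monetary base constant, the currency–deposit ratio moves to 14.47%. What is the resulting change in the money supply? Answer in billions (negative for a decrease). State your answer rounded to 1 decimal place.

₩223.8 billion

Initially m₁ = (1 + 0.5474) / (0.21 + 0.5474) ≈ 2.04304, so M₁ = 2.04304 × 189 ≈ 386.1346 billion.
After the change m₂ = (1 + 0.1447) / (0.21 + 0.1447) ≈ 3.22723, so M₂ = 3.22723 × 189 ≈ 609.9465 billion.
ΔM = M₂ − M₁ = 609.9465 − 386.1346 = 223.8119 billion.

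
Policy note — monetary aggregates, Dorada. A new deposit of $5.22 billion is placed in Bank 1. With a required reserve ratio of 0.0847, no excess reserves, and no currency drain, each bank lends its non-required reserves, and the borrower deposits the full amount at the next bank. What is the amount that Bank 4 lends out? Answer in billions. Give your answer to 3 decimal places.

$3.664 billion

Each bank lends a fraction (1 − rr) = 0.9153 of the deposit it receives, so Bank 4 receives 5.22·0.9153^3 and lends 5.22·0.9153^4 ≈ 3.6637 billion.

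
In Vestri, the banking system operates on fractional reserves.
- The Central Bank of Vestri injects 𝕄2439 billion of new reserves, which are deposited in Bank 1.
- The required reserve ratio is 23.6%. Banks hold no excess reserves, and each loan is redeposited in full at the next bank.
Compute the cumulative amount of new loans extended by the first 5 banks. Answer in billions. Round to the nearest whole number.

Bank i lends (1 − rr)^i of the original deposit: Bank 1 lends 2439·0.7640 = 1863.3960, Bank 2 lends 2439·0.7640² ≈ 1423.6345, and so on.
Summing a geometric series: total = 2439·[0.7640·(1 − 0.7640^5) / (1 − 0.7640)] ≈ 5840.5180 billion.

𝕄5841 billion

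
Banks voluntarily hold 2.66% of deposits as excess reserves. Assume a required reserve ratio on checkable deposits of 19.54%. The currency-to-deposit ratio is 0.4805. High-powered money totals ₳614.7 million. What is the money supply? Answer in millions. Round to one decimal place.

₳1295.5 million

The money multiplier is m = (1 + c) / (rr + e + c) = (1 + 0.4805) / (0.1954 + 0.0266 + 0.4805) ≈ 2.10747.
So M = m × MB = 2.10747 × 614.7 ≈ 1295.4618 million.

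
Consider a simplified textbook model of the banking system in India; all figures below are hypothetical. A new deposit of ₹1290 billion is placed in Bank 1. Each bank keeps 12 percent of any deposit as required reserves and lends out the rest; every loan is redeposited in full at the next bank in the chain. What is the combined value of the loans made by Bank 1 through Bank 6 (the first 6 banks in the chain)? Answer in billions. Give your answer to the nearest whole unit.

₹5067 billion

Bank i lends (1 − rr)^i of the original deposit: Bank 1 lends 1290·0.8800 = 1135.2000, Bank 2 lends 1290·0.8800² = 998.9760, and so on.
Summing a geometric series: total = 1290·[0.8800·(1 − 0.8800^6) / (1 − 0.8800)] ≈ 5066.7373 billion.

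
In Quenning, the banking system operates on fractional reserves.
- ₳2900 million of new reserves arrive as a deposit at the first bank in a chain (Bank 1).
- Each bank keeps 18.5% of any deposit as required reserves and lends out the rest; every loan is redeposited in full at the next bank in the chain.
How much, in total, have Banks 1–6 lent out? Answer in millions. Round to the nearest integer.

₳9032 million

Bank i lends (1 − rr)^i of the original deposit: Bank 1 lends 2900·0.8150 = 2363.5000, Bank 2 lends 2900·0.8150² = 1926.2525, and so on.
Summing a geometric series: total = 2900·[0.8150·(1 − 0.8150^6) / (1 − 0.8150)] ≈ 9031.7301 million.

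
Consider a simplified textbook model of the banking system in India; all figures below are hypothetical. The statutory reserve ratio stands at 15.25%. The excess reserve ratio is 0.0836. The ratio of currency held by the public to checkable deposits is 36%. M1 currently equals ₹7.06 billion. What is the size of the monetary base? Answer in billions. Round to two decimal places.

₹3.09 billion

The money multiplier is m = (1 + c) / (rr + e + c) = (1 + 0.36) / (0.1525 + 0.0836 + 0.36) ≈ 2.2815.
MB = M / m = 7.06 / 2.2815 ≈ 3.0945 billion.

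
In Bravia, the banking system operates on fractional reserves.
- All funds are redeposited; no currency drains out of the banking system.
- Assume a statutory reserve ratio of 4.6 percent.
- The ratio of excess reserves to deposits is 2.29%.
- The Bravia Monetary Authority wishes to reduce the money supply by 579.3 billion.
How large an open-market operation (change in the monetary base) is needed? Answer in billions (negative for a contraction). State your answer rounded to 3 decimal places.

The money multiplier is m = 1 / (rr + e) = 1 / (0.046 + 0.0229) ≈ 14.5137881.
ΔMB = ΔM / m = (−579.3) / 14.5137881 ≈ -39.9138 billion.

-39.914 billion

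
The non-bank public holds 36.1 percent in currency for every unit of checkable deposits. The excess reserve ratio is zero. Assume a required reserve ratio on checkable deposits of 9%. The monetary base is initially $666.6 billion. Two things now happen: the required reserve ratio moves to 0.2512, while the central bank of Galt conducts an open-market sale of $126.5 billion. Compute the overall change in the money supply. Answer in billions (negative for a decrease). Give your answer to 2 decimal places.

Before: m₁ = (1 + 0.361) / (0.09 + 0.361) ≈ 3.017738, MB₁ = 666.6, so M₁ = 3.017738 × 666.6 ≈ 2011.6242 billion.
After: m₂ = (1 + 0.361) / (0.2512 + 0.361) ≈ 2.223130, MB₂ = 666.6 − 126.5 = 540.1, so M₂ = 2.223130 × 540.1 ≈ 1200.7125 billion.
ΔM = M₂ − M₁ = 1200.7125 − 2011.6242 = -810.9117 billion.

-810.91 billion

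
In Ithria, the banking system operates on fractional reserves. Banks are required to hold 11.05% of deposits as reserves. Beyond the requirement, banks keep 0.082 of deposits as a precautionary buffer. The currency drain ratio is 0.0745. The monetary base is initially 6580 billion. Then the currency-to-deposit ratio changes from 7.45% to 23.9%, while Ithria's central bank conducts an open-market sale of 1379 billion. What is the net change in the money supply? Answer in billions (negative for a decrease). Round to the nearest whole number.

Before: m₁ = (1 + 0.0745) / (0.1105 + 0.082 + 0.0745) ≈ 4.02434, MB₁ = 6580, so M₁ = 4.02434 × 6580 = 26480.1572 billion.
After: m₂ = (1 + 0.239) / (0.1105 + 0.082 + 0.239) ≈ 2.87138, MB₂ = 6580 − 1379 = 5201, so M₂ = 2.87138 × 5201 ≈ 14934.0474 billion.
ΔM = M₂ − M₁ = 14934.0474 − 26480.1572 = -11546.1098 billion.

-11546 billion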